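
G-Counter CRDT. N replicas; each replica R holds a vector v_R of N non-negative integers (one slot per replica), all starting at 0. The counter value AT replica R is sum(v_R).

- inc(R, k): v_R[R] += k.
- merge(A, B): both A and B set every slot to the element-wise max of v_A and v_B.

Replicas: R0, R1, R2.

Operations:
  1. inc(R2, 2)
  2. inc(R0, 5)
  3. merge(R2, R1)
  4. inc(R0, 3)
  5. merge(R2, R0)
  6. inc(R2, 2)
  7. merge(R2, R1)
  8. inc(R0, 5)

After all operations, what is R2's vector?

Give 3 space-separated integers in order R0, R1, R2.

Op 1: inc R2 by 2 -> R2=(0,0,2) value=2
Op 2: inc R0 by 5 -> R0=(5,0,0) value=5
Op 3: merge R2<->R1 -> R2=(0,0,2) R1=(0,0,2)
Op 4: inc R0 by 3 -> R0=(8,0,0) value=8
Op 5: merge R2<->R0 -> R2=(8,0,2) R0=(8,0,2)
Op 6: inc R2 by 2 -> R2=(8,0,4) value=12
Op 7: merge R2<->R1 -> R2=(8,0,4) R1=(8,0,4)
Op 8: inc R0 by 5 -> R0=(13,0,2) value=15

Answer: 8 0 4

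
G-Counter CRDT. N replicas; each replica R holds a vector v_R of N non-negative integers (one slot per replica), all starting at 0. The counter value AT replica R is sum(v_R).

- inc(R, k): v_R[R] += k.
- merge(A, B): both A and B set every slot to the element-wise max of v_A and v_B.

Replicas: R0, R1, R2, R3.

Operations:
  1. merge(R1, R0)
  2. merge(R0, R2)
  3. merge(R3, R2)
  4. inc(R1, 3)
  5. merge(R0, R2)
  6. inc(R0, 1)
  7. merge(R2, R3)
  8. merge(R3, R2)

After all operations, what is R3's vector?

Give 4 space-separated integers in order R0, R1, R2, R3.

Answer: 0 0 0 0

Derivation:
Op 1: merge R1<->R0 -> R1=(0,0,0,0) R0=(0,0,0,0)
Op 2: merge R0<->R2 -> R0=(0,0,0,0) R2=(0,0,0,0)
Op 3: merge R3<->R2 -> R3=(0,0,0,0) R2=(0,0,0,0)
Op 4: inc R1 by 3 -> R1=(0,3,0,0) value=3
Op 5: merge R0<->R2 -> R0=(0,0,0,0) R2=(0,0,0,0)
Op 6: inc R0 by 1 -> R0=(1,0,0,0) value=1
Op 7: merge R2<->R3 -> R2=(0,0,0,0) R3=(0,0,0,0)
Op 8: merge R3<->R2 -> R3=(0,0,0,0) R2=(0,0,0,0)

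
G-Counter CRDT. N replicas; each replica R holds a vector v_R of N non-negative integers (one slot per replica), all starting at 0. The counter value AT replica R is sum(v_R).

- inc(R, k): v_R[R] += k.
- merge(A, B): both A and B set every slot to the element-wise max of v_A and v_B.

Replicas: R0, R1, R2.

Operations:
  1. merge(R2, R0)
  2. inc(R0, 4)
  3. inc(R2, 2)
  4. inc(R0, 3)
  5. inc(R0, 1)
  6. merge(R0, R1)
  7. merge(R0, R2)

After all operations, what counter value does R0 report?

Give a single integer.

Answer: 10

Derivation:
Op 1: merge R2<->R0 -> R2=(0,0,0) R0=(0,0,0)
Op 2: inc R0 by 4 -> R0=(4,0,0) value=4
Op 3: inc R2 by 2 -> R2=(0,0,2) value=2
Op 4: inc R0 by 3 -> R0=(7,0,0) value=7
Op 5: inc R0 by 1 -> R0=(8,0,0) value=8
Op 6: merge R0<->R1 -> R0=(8,0,0) R1=(8,0,0)
Op 7: merge R0<->R2 -> R0=(8,0,2) R2=(8,0,2)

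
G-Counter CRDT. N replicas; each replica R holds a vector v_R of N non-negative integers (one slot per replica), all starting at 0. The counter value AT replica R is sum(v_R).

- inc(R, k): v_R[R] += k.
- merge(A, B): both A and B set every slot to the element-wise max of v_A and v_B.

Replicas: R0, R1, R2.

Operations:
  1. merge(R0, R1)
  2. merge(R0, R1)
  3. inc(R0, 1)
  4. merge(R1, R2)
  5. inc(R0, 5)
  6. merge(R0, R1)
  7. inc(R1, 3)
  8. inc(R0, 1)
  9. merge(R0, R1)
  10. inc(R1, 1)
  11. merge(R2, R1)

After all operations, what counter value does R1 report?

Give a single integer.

Op 1: merge R0<->R1 -> R0=(0,0,0) R1=(0,0,0)
Op 2: merge R0<->R1 -> R0=(0,0,0) R1=(0,0,0)
Op 3: inc R0 by 1 -> R0=(1,0,0) value=1
Op 4: merge R1<->R2 -> R1=(0,0,0) R2=(0,0,0)
Op 5: inc R0 by 5 -> R0=(6,0,0) value=6
Op 6: merge R0<->R1 -> R0=(6,0,0) R1=(6,0,0)
Op 7: inc R1 by 3 -> R1=(6,3,0) value=9
Op 8: inc R0 by 1 -> R0=(7,0,0) value=7
Op 9: merge R0<->R1 -> R0=(7,3,0) R1=(7,3,0)
Op 10: inc R1 by 1 -> R1=(7,4,0) value=11
Op 11: merge R2<->R1 -> R2=(7,4,0) R1=(7,4,0)

Answer: 11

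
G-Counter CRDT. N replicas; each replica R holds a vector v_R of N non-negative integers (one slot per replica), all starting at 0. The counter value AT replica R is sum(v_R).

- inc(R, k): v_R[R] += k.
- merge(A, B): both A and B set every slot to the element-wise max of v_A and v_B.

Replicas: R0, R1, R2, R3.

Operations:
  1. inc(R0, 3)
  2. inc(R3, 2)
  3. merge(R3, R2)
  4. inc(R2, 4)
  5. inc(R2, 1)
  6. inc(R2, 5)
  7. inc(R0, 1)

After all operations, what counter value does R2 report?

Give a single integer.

Op 1: inc R0 by 3 -> R0=(3,0,0,0) value=3
Op 2: inc R3 by 2 -> R3=(0,0,0,2) value=2
Op 3: merge R3<->R2 -> R3=(0,0,0,2) R2=(0,0,0,2)
Op 4: inc R2 by 4 -> R2=(0,0,4,2) value=6
Op 5: inc R2 by 1 -> R2=(0,0,5,2) value=7
Op 6: inc R2 by 5 -> R2=(0,0,10,2) value=12
Op 7: inc R0 by 1 -> R0=(4,0,0,0) value=4

Answer: 12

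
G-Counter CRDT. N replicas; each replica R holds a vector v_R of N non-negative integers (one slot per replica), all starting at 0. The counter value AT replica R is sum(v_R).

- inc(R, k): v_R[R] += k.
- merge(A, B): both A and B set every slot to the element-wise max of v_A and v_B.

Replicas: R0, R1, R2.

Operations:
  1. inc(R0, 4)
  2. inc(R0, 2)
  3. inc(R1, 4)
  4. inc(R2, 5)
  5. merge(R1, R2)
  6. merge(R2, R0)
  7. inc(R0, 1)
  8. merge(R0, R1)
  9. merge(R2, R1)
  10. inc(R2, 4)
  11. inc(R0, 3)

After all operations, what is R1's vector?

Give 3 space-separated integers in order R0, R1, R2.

Op 1: inc R0 by 4 -> R0=(4,0,0) value=4
Op 2: inc R0 by 2 -> R0=(6,0,0) value=6
Op 3: inc R1 by 4 -> R1=(0,4,0) value=4
Op 4: inc R2 by 5 -> R2=(0,0,5) value=5
Op 5: merge R1<->R2 -> R1=(0,4,5) R2=(0,4,5)
Op 6: merge R2<->R0 -> R2=(6,4,5) R0=(6,4,5)
Op 7: inc R0 by 1 -> R0=(7,4,5) value=16
Op 8: merge R0<->R1 -> R0=(7,4,5) R1=(7,4,5)
Op 9: merge R2<->R1 -> R2=(7,4,5) R1=(7,4,5)
Op 10: inc R2 by 4 -> R2=(7,4,9) value=20
Op 11: inc R0 by 3 -> R0=(10,4,5) value=19

Answer: 7 4 5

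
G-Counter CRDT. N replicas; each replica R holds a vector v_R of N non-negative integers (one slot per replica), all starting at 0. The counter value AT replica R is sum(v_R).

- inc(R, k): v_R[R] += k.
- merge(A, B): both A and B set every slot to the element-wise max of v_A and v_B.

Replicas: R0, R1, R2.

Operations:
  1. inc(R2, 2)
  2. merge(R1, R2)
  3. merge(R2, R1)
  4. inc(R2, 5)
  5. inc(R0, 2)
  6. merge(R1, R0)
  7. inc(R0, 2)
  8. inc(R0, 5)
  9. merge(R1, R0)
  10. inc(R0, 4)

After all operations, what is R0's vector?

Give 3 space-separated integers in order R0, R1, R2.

Answer: 13 0 2

Derivation:
Op 1: inc R2 by 2 -> R2=(0,0,2) value=2
Op 2: merge R1<->R2 -> R1=(0,0,2) R2=(0,0,2)
Op 3: merge R2<->R1 -> R2=(0,0,2) R1=(0,0,2)
Op 4: inc R2 by 5 -> R2=(0,0,7) value=7
Op 5: inc R0 by 2 -> R0=(2,0,0) value=2
Op 6: merge R1<->R0 -> R1=(2,0,2) R0=(2,0,2)
Op 7: inc R0 by 2 -> R0=(4,0,2) value=6
Op 8: inc R0 by 5 -> R0=(9,0,2) value=11
Op 9: merge R1<->R0 -> R1=(9,0,2) R0=(9,0,2)
Op 10: inc R0 by 4 -> R0=(13,0,2) value=15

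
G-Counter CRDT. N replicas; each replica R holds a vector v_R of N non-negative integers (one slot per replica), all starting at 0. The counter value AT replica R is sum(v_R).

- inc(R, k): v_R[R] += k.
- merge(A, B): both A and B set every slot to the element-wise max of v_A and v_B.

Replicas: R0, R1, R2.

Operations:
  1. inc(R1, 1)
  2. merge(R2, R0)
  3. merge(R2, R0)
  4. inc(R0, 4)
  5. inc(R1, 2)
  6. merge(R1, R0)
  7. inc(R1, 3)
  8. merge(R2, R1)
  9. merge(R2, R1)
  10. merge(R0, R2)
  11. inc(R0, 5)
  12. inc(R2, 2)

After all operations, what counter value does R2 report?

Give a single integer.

Answer: 12

Derivation:
Op 1: inc R1 by 1 -> R1=(0,1,0) value=1
Op 2: merge R2<->R0 -> R2=(0,0,0) R0=(0,0,0)
Op 3: merge R2<->R0 -> R2=(0,0,0) R0=(0,0,0)
Op 4: inc R0 by 4 -> R0=(4,0,0) value=4
Op 5: inc R1 by 2 -> R1=(0,3,0) value=3
Op 6: merge R1<->R0 -> R1=(4,3,0) R0=(4,3,0)
Op 7: inc R1 by 3 -> R1=(4,6,0) value=10
Op 8: merge R2<->R1 -> R2=(4,6,0) R1=(4,6,0)
Op 9: merge R2<->R1 -> R2=(4,6,0) R1=(4,6,0)
Op 10: merge R0<->R2 -> R0=(4,6,0) R2=(4,6,0)
Op 11: inc R0 by 5 -> R0=(9,6,0) value=15
Op 12: inc R2 by 2 -> R2=(4,6,2) value=12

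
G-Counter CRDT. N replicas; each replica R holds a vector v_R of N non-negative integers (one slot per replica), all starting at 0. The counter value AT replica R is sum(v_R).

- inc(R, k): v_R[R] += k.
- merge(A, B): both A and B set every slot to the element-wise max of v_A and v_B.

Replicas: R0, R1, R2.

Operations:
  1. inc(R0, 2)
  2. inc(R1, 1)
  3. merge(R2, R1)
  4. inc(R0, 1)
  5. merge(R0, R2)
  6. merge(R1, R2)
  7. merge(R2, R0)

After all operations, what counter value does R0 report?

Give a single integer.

Answer: 4

Derivation:
Op 1: inc R0 by 2 -> R0=(2,0,0) value=2
Op 2: inc R1 by 1 -> R1=(0,1,0) value=1
Op 3: merge R2<->R1 -> R2=(0,1,0) R1=(0,1,0)
Op 4: inc R0 by 1 -> R0=(3,0,0) value=3
Op 5: merge R0<->R2 -> R0=(3,1,0) R2=(3,1,0)
Op 6: merge R1<->R2 -> R1=(3,1,0) R2=(3,1,0)
Op 7: merge R2<->R0 -> R2=(3,1,0) R0=(3,1,0)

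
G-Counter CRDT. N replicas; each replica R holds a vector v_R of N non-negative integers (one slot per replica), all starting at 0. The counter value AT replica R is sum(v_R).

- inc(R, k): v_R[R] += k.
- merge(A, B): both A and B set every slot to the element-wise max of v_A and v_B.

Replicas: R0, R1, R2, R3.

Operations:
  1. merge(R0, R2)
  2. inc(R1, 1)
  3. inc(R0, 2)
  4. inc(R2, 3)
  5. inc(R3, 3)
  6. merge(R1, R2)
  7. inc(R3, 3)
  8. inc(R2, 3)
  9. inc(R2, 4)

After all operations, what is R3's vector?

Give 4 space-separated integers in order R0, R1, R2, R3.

Op 1: merge R0<->R2 -> R0=(0,0,0,0) R2=(0,0,0,0)
Op 2: inc R1 by 1 -> R1=(0,1,0,0) value=1
Op 3: inc R0 by 2 -> R0=(2,0,0,0) value=2
Op 4: inc R2 by 3 -> R2=(0,0,3,0) value=3
Op 5: inc R3 by 3 -> R3=(0,0,0,3) value=3
Op 6: merge R1<->R2 -> R1=(0,1,3,0) R2=(0,1,3,0)
Op 7: inc R3 by 3 -> R3=(0,0,0,6) value=6
Op 8: inc R2 by 3 -> R2=(0,1,6,0) value=7
Op 9: inc R2 by 4 -> R2=(0,1,10,0) value=11

Answer: 0 0 0 6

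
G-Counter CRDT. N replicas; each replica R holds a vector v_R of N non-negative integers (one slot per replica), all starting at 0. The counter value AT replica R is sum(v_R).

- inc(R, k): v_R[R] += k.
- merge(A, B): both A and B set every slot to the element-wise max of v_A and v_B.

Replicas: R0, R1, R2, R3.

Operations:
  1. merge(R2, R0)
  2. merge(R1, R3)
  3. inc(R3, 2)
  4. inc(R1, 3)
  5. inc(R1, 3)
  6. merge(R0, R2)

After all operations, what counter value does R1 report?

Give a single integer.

Answer: 6

Derivation:
Op 1: merge R2<->R0 -> R2=(0,0,0,0) R0=(0,0,0,0)
Op 2: merge R1<->R3 -> R1=(0,0,0,0) R3=(0,0,0,0)
Op 3: inc R3 by 2 -> R3=(0,0,0,2) value=2
Op 4: inc R1 by 3 -> R1=(0,3,0,0) value=3
Op 5: inc R1 by 3 -> R1=(0,6,0,0) value=6
Op 6: merge R0<->R2 -> R0=(0,0,0,0) R2=(0,0,0,0)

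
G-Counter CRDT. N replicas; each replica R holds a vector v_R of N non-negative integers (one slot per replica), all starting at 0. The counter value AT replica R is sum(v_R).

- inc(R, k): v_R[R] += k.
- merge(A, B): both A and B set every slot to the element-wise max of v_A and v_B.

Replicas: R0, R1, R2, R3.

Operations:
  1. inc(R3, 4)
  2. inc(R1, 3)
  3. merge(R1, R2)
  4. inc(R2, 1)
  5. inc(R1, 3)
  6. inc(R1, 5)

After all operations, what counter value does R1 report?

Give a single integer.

Op 1: inc R3 by 4 -> R3=(0,0,0,4) value=4
Op 2: inc R1 by 3 -> R1=(0,3,0,0) value=3
Op 3: merge R1<->R2 -> R1=(0,3,0,0) R2=(0,3,0,0)
Op 4: inc R2 by 1 -> R2=(0,3,1,0) value=4
Op 5: inc R1 by 3 -> R1=(0,6,0,0) value=6
Op 6: inc R1 by 5 -> R1=(0,11,0,0) value=11

Answer: 11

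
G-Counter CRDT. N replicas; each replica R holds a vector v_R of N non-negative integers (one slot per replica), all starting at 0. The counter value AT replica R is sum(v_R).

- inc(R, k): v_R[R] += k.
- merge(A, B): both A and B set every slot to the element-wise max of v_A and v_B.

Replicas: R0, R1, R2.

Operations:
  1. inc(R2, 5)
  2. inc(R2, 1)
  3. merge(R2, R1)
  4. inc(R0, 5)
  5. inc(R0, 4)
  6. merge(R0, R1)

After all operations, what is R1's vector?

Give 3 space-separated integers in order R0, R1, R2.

Op 1: inc R2 by 5 -> R2=(0,0,5) value=5
Op 2: inc R2 by 1 -> R2=(0,0,6) value=6
Op 3: merge R2<->R1 -> R2=(0,0,6) R1=(0,0,6)
Op 4: inc R0 by 5 -> R0=(5,0,0) value=5
Op 5: inc R0 by 4 -> R0=(9,0,0) value=9
Op 6: merge R0<->R1 -> R0=(9,0,6) R1=(9,0,6)

Answer: 9 0 6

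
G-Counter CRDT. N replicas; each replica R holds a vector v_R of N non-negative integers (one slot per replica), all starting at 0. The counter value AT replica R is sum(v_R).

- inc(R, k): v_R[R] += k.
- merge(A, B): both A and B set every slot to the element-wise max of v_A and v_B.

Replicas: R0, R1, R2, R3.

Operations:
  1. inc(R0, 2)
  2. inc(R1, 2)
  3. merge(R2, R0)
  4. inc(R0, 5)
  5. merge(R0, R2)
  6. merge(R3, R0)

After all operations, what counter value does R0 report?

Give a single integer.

Op 1: inc R0 by 2 -> R0=(2,0,0,0) value=2
Op 2: inc R1 by 2 -> R1=(0,2,0,0) value=2
Op 3: merge R2<->R0 -> R2=(2,0,0,0) R0=(2,0,0,0)
Op 4: inc R0 by 5 -> R0=(7,0,0,0) value=7
Op 5: merge R0<->R2 -> R0=(7,0,0,0) R2=(7,0,0,0)
Op 6: merge R3<->R0 -> R3=(7,0,0,0) R0=(7,0,0,0)

Answer: 7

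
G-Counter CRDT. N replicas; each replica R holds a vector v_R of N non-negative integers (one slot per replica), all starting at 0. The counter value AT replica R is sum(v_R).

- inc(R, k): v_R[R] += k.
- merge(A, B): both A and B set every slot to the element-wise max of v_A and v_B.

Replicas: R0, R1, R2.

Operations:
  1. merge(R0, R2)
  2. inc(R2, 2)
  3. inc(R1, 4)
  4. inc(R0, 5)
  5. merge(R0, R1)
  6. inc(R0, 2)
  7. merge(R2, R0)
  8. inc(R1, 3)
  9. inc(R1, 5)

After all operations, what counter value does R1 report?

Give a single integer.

Answer: 17

Derivation:
Op 1: merge R0<->R2 -> R0=(0,0,0) R2=(0,0,0)
Op 2: inc R2 by 2 -> R2=(0,0,2) value=2
Op 3: inc R1 by 4 -> R1=(0,4,0) value=4
Op 4: inc R0 by 5 -> R0=(5,0,0) value=5
Op 5: merge R0<->R1 -> R0=(5,4,0) R1=(5,4,0)
Op 6: inc R0 by 2 -> R0=(7,4,0) value=11
Op 7: merge R2<->R0 -> R2=(7,4,2) R0=(7,4,2)
Op 8: inc R1 by 3 -> R1=(5,7,0) value=12
Op 9: inc R1 by 5 -> R1=(5,12,0) value=17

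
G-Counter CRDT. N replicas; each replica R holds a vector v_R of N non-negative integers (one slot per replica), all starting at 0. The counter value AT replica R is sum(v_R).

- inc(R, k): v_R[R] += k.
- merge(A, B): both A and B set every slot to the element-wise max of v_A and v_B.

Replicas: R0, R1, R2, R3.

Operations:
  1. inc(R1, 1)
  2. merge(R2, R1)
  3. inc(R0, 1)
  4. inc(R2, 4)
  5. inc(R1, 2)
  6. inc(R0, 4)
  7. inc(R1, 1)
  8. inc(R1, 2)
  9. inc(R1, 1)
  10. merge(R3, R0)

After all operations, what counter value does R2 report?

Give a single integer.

Op 1: inc R1 by 1 -> R1=(0,1,0,0) value=1
Op 2: merge R2<->R1 -> R2=(0,1,0,0) R1=(0,1,0,0)
Op 3: inc R0 by 1 -> R0=(1,0,0,0) value=1
Op 4: inc R2 by 4 -> R2=(0,1,4,0) value=5
Op 5: inc R1 by 2 -> R1=(0,3,0,0) value=3
Op 6: inc R0 by 4 -> R0=(5,0,0,0) value=5
Op 7: inc R1 by 1 -> R1=(0,4,0,0) value=4
Op 8: inc R1 by 2 -> R1=(0,6,0,0) value=6
Op 9: inc R1 by 1 -> R1=(0,7,0,0) value=7
Op 10: merge R3<->R0 -> R3=(5,0,0,0) R0=(5,0,0,0)

Answer: 5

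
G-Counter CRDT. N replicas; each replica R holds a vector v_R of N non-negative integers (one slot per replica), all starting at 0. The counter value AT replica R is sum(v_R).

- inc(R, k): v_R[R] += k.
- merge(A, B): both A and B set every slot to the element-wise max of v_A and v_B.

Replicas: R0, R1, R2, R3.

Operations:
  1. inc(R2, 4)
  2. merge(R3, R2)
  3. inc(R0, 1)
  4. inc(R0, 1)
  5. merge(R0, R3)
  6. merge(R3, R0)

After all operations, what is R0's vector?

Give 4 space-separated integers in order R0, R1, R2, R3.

Answer: 2 0 4 0

Derivation:
Op 1: inc R2 by 4 -> R2=(0,0,4,0) value=4
Op 2: merge R3<->R2 -> R3=(0,0,4,0) R2=(0,0,4,0)
Op 3: inc R0 by 1 -> R0=(1,0,0,0) value=1
Op 4: inc R0 by 1 -> R0=(2,0,0,0) value=2
Op 5: merge R0<->R3 -> R0=(2,0,4,0) R3=(2,0,4,0)
Op 6: merge R3<->R0 -> R3=(2,0,4,0) R0=(2,0,4,0)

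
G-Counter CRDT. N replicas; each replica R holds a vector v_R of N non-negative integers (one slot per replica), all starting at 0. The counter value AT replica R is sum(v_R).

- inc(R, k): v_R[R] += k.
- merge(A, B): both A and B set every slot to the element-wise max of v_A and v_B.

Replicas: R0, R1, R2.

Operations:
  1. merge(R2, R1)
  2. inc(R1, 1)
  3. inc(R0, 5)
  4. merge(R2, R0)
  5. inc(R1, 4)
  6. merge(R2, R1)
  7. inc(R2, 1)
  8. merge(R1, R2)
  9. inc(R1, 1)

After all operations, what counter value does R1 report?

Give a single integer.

Answer: 12

Derivation:
Op 1: merge R2<->R1 -> R2=(0,0,0) R1=(0,0,0)
Op 2: inc R1 by 1 -> R1=(0,1,0) value=1
Op 3: inc R0 by 5 -> R0=(5,0,0) value=5
Op 4: merge R2<->R0 -> R2=(5,0,0) R0=(5,0,0)
Op 5: inc R1 by 4 -> R1=(0,5,0) value=5
Op 6: merge R2<->R1 -> R2=(5,5,0) R1=(5,5,0)
Op 7: inc R2 by 1 -> R2=(5,5,1) value=11
Op 8: merge R1<->R2 -> R1=(5,5,1) R2=(5,5,1)
Op 9: inc R1 by 1 -> R1=(5,6,1) value=12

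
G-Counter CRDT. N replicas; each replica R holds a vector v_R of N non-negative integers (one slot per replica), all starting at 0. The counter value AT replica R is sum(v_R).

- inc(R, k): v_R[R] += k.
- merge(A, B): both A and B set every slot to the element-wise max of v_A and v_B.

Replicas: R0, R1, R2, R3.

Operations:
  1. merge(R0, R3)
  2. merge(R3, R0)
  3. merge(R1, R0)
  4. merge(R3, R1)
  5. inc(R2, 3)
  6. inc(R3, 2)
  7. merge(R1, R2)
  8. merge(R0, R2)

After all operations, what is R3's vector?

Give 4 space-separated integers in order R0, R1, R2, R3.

Answer: 0 0 0 2

Derivation:
Op 1: merge R0<->R3 -> R0=(0,0,0,0) R3=(0,0,0,0)
Op 2: merge R3<->R0 -> R3=(0,0,0,0) R0=(0,0,0,0)
Op 3: merge R1<->R0 -> R1=(0,0,0,0) R0=(0,0,0,0)
Op 4: merge R3<->R1 -> R3=(0,0,0,0) R1=(0,0,0,0)
Op 5: inc R2 by 3 -> R2=(0,0,3,0) value=3
Op 6: inc R3 by 2 -> R3=(0,0,0,2) value=2
Op 7: merge R1<->R2 -> R1=(0,0,3,0) R2=(0,0,3,0)
Op 8: merge R0<->R2 -> R0=(0,0,3,0) R2=(0,0,3,0)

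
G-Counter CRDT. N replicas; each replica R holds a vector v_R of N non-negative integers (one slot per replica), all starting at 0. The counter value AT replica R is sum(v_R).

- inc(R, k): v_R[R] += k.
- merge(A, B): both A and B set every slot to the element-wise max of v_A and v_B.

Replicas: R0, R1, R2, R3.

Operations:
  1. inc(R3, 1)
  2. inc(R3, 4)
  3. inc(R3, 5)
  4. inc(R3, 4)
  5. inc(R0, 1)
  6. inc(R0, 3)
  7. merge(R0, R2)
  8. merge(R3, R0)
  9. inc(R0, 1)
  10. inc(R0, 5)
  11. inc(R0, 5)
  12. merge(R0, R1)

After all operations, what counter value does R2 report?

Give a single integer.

Op 1: inc R3 by 1 -> R3=(0,0,0,1) value=1
Op 2: inc R3 by 4 -> R3=(0,0,0,5) value=5
Op 3: inc R3 by 5 -> R3=(0,0,0,10) value=10
Op 4: inc R3 by 4 -> R3=(0,0,0,14) value=14
Op 5: inc R0 by 1 -> R0=(1,0,0,0) value=1
Op 6: inc R0 by 3 -> R0=(4,0,0,0) value=4
Op 7: merge R0<->R2 -> R0=(4,0,0,0) R2=(4,0,0,0)
Op 8: merge R3<->R0 -> R3=(4,0,0,14) R0=(4,0,0,14)
Op 9: inc R0 by 1 -> R0=(5,0,0,14) value=19
Op 10: inc R0 by 5 -> R0=(10,0,0,14) value=24
Op 11: inc R0 by 5 -> R0=(15,0,0,14) value=29
Op 12: merge R0<->R1 -> R0=(15,0,0,14) R1=(15,0,0,14)

Answer: 4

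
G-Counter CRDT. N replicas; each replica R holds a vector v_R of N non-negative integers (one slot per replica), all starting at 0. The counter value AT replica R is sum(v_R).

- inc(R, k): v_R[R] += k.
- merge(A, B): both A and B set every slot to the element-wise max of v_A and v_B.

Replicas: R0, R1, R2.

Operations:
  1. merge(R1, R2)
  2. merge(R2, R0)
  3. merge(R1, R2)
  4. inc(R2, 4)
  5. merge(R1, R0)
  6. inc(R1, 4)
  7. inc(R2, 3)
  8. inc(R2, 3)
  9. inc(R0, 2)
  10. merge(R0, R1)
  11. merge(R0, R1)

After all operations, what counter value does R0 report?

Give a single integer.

Op 1: merge R1<->R2 -> R1=(0,0,0) R2=(0,0,0)
Op 2: merge R2<->R0 -> R2=(0,0,0) R0=(0,0,0)
Op 3: merge R1<->R2 -> R1=(0,0,0) R2=(0,0,0)
Op 4: inc R2 by 4 -> R2=(0,0,4) value=4
Op 5: merge R1<->R0 -> R1=(0,0,0) R0=(0,0,0)
Op 6: inc R1 by 4 -> R1=(0,4,0) value=4
Op 7: inc R2 by 3 -> R2=(0,0,7) value=7
Op 8: inc R2 by 3 -> R2=(0,0,10) value=10
Op 9: inc R0 by 2 -> R0=(2,0,0) value=2
Op 10: merge R0<->R1 -> R0=(2,4,0) R1=(2,4,0)
Op 11: merge R0<->R1 -> R0=(2,4,0) R1=(2,4,0)

Answer: 6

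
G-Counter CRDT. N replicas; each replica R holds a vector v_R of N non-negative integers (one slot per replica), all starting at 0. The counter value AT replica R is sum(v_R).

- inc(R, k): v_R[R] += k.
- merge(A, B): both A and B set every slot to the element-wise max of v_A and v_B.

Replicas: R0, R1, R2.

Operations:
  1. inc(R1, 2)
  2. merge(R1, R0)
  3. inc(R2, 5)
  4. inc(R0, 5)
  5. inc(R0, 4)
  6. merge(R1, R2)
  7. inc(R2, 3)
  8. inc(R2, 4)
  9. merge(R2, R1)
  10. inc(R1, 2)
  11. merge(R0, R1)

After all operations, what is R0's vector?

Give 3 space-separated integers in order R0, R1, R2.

Answer: 9 4 12

Derivation:
Op 1: inc R1 by 2 -> R1=(0,2,0) value=2
Op 2: merge R1<->R0 -> R1=(0,2,0) R0=(0,2,0)
Op 3: inc R2 by 5 -> R2=(0,0,5) value=5
Op 4: inc R0 by 5 -> R0=(5,2,0) value=7
Op 5: inc R0 by 4 -> R0=(9,2,0) value=11
Op 6: merge R1<->R2 -> R1=(0,2,5) R2=(0,2,5)
Op 7: inc R2 by 3 -> R2=(0,2,8) value=10
Op 8: inc R2 by 4 -> R2=(0,2,12) value=14
Op 9: merge R2<->R1 -> R2=(0,2,12) R1=(0,2,12)
Op 10: inc R1 by 2 -> R1=(0,4,12) value=16
Op 11: merge R0<->R1 -> R0=(9,4,12) R1=(9,4,12)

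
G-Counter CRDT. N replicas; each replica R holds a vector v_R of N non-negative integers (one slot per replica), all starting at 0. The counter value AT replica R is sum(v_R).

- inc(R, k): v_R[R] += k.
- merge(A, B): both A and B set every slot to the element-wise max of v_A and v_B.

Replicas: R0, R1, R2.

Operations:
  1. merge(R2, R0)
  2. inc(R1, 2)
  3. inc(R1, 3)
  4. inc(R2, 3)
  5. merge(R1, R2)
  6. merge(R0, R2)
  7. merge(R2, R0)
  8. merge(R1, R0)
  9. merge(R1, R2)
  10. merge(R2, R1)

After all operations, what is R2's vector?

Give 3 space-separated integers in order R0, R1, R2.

Answer: 0 5 3

Derivation:
Op 1: merge R2<->R0 -> R2=(0,0,0) R0=(0,0,0)
Op 2: inc R1 by 2 -> R1=(0,2,0) value=2
Op 3: inc R1 by 3 -> R1=(0,5,0) value=5
Op 4: inc R2 by 3 -> R2=(0,0,3) value=3
Op 5: merge R1<->R2 -> R1=(0,5,3) R2=(0,5,3)
Op 6: merge R0<->R2 -> R0=(0,5,3) R2=(0,5,3)
Op 7: merge R2<->R0 -> R2=(0,5,3) R0=(0,5,3)
Op 8: merge R1<->R0 -> R1=(0,5,3) R0=(0,5,3)
Op 9: merge R1<->R2 -> R1=(0,5,3) R2=(0,5,3)
Op 10: merge R2<->R1 -> R2=(0,5,3) R1=(0,5,3)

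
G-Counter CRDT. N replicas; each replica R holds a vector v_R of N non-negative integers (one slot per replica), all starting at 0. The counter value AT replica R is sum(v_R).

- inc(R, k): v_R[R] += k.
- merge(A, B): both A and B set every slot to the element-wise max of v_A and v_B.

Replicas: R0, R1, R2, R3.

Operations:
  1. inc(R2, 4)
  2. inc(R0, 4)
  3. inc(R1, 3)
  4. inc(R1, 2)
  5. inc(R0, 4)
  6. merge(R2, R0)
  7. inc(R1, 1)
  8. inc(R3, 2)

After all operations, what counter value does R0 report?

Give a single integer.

Answer: 12

Derivation:
Op 1: inc R2 by 4 -> R2=(0,0,4,0) value=4
Op 2: inc R0 by 4 -> R0=(4,0,0,0) value=4
Op 3: inc R1 by 3 -> R1=(0,3,0,0) value=3
Op 4: inc R1 by 2 -> R1=(0,5,0,0) value=5
Op 5: inc R0 by 4 -> R0=(8,0,0,0) value=8
Op 6: merge R2<->R0 -> R2=(8,0,4,0) R0=(8,0,4,0)
Op 7: inc R1 by 1 -> R1=(0,6,0,0) value=6
Op 8: inc R3 by 2 -> R3=(0,0,0,2) value=2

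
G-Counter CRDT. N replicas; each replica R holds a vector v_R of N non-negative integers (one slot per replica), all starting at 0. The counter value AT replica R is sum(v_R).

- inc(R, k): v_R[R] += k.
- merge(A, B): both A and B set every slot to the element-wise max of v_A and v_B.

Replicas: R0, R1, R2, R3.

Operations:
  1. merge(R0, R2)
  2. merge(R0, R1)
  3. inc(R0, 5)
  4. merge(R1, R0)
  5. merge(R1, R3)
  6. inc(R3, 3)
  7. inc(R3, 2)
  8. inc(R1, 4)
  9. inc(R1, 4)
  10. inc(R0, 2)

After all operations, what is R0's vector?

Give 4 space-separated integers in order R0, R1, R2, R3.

Op 1: merge R0<->R2 -> R0=(0,0,0,0) R2=(0,0,0,0)
Op 2: merge R0<->R1 -> R0=(0,0,0,0) R1=(0,0,0,0)
Op 3: inc R0 by 5 -> R0=(5,0,0,0) value=5
Op 4: merge R1<->R0 -> R1=(5,0,0,0) R0=(5,0,0,0)
Op 5: merge R1<->R3 -> R1=(5,0,0,0) R3=(5,0,0,0)
Op 6: inc R3 by 3 -> R3=(5,0,0,3) value=8
Op 7: inc R3 by 2 -> R3=(5,0,0,5) value=10
Op 8: inc R1 by 4 -> R1=(5,4,0,0) value=9
Op 9: inc R1 by 4 -> R1=(5,8,0,0) value=13
Op 10: inc R0 by 2 -> R0=(7,0,0,0) value=7

Answer: 7 0 0 0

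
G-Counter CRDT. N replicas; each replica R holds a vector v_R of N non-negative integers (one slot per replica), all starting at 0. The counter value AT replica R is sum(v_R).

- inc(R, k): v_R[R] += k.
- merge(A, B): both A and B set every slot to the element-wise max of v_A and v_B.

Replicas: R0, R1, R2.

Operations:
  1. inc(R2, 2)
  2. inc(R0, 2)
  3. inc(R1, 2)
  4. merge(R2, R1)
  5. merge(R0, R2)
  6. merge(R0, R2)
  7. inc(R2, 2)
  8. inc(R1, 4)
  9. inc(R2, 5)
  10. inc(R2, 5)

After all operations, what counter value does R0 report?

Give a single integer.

Answer: 6

Derivation:
Op 1: inc R2 by 2 -> R2=(0,0,2) value=2
Op 2: inc R0 by 2 -> R0=(2,0,0) value=2
Op 3: inc R1 by 2 -> R1=(0,2,0) value=2
Op 4: merge R2<->R1 -> R2=(0,2,2) R1=(0,2,2)
Op 5: merge R0<->R2 -> R0=(2,2,2) R2=(2,2,2)
Op 6: merge R0<->R2 -> R0=(2,2,2) R2=(2,2,2)
Op 7: inc R2 by 2 -> R2=(2,2,4) value=8
Op 8: inc R1 by 4 -> R1=(0,6,2) value=8
Op 9: inc R2 by 5 -> R2=(2,2,9) value=13
Op 10: inc R2 by 5 -> R2=(2,2,14) value=18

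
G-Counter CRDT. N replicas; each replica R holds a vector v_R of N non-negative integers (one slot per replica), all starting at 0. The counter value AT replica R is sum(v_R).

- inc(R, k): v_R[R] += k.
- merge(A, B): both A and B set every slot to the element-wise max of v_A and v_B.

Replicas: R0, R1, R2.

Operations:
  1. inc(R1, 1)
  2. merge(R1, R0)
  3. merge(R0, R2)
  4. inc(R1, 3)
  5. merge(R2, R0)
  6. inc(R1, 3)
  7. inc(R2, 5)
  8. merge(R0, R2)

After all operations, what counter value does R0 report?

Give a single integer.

Answer: 6

Derivation:
Op 1: inc R1 by 1 -> R1=(0,1,0) value=1
Op 2: merge R1<->R0 -> R1=(0,1,0) R0=(0,1,0)
Op 3: merge R0<->R2 -> R0=(0,1,0) R2=(0,1,0)
Op 4: inc R1 by 3 -> R1=(0,4,0) value=4
Op 5: merge R2<->R0 -> R2=(0,1,0) R0=(0,1,0)
Op 6: inc R1 by 3 -> R1=(0,7,0) value=7
Op 7: inc R2 by 5 -> R2=(0,1,5) value=6
Op 8: merge R0<->R2 -> R0=(0,1,5) R2=(0,1,5)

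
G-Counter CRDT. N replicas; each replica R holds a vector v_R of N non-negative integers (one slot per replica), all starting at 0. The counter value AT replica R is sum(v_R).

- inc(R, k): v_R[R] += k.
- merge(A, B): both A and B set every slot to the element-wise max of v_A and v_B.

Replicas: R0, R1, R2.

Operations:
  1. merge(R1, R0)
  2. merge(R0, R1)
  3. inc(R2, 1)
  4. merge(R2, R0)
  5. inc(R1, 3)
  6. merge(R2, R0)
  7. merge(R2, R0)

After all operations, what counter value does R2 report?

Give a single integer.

Answer: 1

Derivation:
Op 1: merge R1<->R0 -> R1=(0,0,0) R0=(0,0,0)
Op 2: merge R0<->R1 -> R0=(0,0,0) R1=(0,0,0)
Op 3: inc R2 by 1 -> R2=(0,0,1) value=1
Op 4: merge R2<->R0 -> R2=(0,0,1) R0=(0,0,1)
Op 5: inc R1 by 3 -> R1=(0,3,0) value=3
Op 6: merge R2<->R0 -> R2=(0,0,1) R0=(0,0,1)
Op 7: merge R2<->R0 -> R2=(0,0,1) R0=(0,0,1)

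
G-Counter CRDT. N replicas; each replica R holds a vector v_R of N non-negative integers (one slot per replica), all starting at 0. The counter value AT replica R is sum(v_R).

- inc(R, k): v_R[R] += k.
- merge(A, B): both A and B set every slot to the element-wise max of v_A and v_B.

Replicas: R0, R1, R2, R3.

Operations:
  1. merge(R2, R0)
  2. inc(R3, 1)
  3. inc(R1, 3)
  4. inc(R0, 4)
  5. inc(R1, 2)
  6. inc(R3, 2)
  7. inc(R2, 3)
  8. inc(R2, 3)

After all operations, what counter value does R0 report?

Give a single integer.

Op 1: merge R2<->R0 -> R2=(0,0,0,0) R0=(0,0,0,0)
Op 2: inc R3 by 1 -> R3=(0,0,0,1) value=1
Op 3: inc R1 by 3 -> R1=(0,3,0,0) value=3
Op 4: inc R0 by 4 -> R0=(4,0,0,0) value=4
Op 5: inc R1 by 2 -> R1=(0,5,0,0) value=5
Op 6: inc R3 by 2 -> R3=(0,0,0,3) value=3
Op 7: inc R2 by 3 -> R2=(0,0,3,0) value=3
Op 8: inc R2 by 3 -> R2=(0,0,6,0) value=6

Answer: 4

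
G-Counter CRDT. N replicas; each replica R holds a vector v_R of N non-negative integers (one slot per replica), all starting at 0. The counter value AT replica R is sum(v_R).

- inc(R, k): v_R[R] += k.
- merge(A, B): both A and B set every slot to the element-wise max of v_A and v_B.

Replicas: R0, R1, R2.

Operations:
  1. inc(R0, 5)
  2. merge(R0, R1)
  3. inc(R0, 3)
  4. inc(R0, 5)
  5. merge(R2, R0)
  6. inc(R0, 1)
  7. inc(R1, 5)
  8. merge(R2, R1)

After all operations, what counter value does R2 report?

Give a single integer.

Op 1: inc R0 by 5 -> R0=(5,0,0) value=5
Op 2: merge R0<->R1 -> R0=(5,0,0) R1=(5,0,0)
Op 3: inc R0 by 3 -> R0=(8,0,0) value=8
Op 4: inc R0 by 5 -> R0=(13,0,0) value=13
Op 5: merge R2<->R0 -> R2=(13,0,0) R0=(13,0,0)
Op 6: inc R0 by 1 -> R0=(14,0,0) value=14
Op 7: inc R1 by 5 -> R1=(5,5,0) value=10
Op 8: merge R2<->R1 -> R2=(13,5,0) R1=(13,5,0)

Answer: 18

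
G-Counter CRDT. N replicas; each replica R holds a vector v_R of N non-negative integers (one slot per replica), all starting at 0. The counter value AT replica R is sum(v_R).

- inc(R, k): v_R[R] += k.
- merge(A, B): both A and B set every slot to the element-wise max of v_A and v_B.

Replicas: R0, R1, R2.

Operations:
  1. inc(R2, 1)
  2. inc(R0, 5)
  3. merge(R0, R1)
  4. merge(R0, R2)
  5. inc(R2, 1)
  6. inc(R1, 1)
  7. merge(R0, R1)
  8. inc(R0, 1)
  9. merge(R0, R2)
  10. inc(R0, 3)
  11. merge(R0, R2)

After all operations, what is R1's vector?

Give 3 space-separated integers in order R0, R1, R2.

Answer: 5 1 1

Derivation:
Op 1: inc R2 by 1 -> R2=(0,0,1) value=1
Op 2: inc R0 by 5 -> R0=(5,0,0) value=5
Op 3: merge R0<->R1 -> R0=(5,0,0) R1=(5,0,0)
Op 4: merge R0<->R2 -> R0=(5,0,1) R2=(5,0,1)
Op 5: inc R2 by 1 -> R2=(5,0,2) value=7
Op 6: inc R1 by 1 -> R1=(5,1,0) value=6
Op 7: merge R0<->R1 -> R0=(5,1,1) R1=(5,1,1)
Op 8: inc R0 by 1 -> R0=(6,1,1) value=8
Op 9: merge R0<->R2 -> R0=(6,1,2) R2=(6,1,2)
Op 10: inc R0 by 3 -> R0=(9,1,2) value=12
Op 11: merge R0<->R2 -> R0=(9,1,2) R2=(9,1,2)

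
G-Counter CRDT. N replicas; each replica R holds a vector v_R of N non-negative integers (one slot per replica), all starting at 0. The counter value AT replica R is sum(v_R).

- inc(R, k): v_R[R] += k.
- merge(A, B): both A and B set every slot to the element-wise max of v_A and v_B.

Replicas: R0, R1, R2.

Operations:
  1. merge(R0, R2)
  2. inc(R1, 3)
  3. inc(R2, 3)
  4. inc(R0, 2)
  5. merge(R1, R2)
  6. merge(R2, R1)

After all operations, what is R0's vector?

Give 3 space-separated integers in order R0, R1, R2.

Answer: 2 0 0

Derivation:
Op 1: merge R0<->R2 -> R0=(0,0,0) R2=(0,0,0)
Op 2: inc R1 by 3 -> R1=(0,3,0) value=3
Op 3: inc R2 by 3 -> R2=(0,0,3) value=3
Op 4: inc R0 by 2 -> R0=(2,0,0) value=2
Op 5: merge R1<->R2 -> R1=(0,3,3) R2=(0,3,3)
Op 6: merge R2<->R1 -> R2=(0,3,3) R1=(0,3,3)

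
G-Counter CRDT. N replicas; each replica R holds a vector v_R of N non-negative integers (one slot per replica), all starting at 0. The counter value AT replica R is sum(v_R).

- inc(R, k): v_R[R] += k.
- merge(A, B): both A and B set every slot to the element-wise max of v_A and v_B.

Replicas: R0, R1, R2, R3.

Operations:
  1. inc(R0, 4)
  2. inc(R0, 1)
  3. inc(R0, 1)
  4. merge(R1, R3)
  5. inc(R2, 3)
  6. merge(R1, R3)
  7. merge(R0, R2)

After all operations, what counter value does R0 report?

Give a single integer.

Answer: 9

Derivation:
Op 1: inc R0 by 4 -> R0=(4,0,0,0) value=4
Op 2: inc R0 by 1 -> R0=(5,0,0,0) value=5
Op 3: inc R0 by 1 -> R0=(6,0,0,0) value=6
Op 4: merge R1<->R3 -> R1=(0,0,0,0) R3=(0,0,0,0)
Op 5: inc R2 by 3 -> R2=(0,0,3,0) value=3
Op 6: merge R1<->R3 -> R1=(0,0,0,0) R3=(0,0,0,0)
Op 7: merge R0<->R2 -> R0=(6,0,3,0) R2=(6,0,3,0)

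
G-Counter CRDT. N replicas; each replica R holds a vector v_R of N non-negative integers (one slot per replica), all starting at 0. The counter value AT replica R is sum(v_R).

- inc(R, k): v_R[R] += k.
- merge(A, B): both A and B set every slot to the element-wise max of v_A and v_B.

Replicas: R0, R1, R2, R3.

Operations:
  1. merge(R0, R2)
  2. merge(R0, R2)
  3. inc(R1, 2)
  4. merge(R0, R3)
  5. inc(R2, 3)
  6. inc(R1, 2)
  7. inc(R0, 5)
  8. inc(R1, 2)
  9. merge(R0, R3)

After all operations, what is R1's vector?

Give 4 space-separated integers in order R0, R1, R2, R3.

Op 1: merge R0<->R2 -> R0=(0,0,0,0) R2=(0,0,0,0)
Op 2: merge R0<->R2 -> R0=(0,0,0,0) R2=(0,0,0,0)
Op 3: inc R1 by 2 -> R1=(0,2,0,0) value=2
Op 4: merge R0<->R3 -> R0=(0,0,0,0) R3=(0,0,0,0)
Op 5: inc R2 by 3 -> R2=(0,0,3,0) value=3
Op 6: inc R1 by 2 -> R1=(0,4,0,0) value=4
Op 7: inc R0 by 5 -> R0=(5,0,0,0) value=5
Op 8: inc R1 by 2 -> R1=(0,6,0,0) value=6
Op 9: merge R0<->R3 -> R0=(5,0,0,0) R3=(5,0,0,0)

Answer: 0 6 0 0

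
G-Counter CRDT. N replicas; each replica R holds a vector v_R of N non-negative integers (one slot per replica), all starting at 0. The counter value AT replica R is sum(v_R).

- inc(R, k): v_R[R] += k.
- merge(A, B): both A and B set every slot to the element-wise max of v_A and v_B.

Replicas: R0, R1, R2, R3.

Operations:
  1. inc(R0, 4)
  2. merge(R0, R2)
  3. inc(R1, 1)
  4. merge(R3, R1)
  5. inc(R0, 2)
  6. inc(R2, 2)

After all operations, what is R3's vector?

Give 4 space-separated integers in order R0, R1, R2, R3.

Answer: 0 1 0 0

Derivation:
Op 1: inc R0 by 4 -> R0=(4,0,0,0) value=4
Op 2: merge R0<->R2 -> R0=(4,0,0,0) R2=(4,0,0,0)
Op 3: inc R1 by 1 -> R1=(0,1,0,0) value=1
Op 4: merge R3<->R1 -> R3=(0,1,0,0) R1=(0,1,0,0)
Op 5: inc R0 by 2 -> R0=(6,0,0,0) value=6
Op 6: inc R2 by 2 -> R2=(4,0,2,0) value=6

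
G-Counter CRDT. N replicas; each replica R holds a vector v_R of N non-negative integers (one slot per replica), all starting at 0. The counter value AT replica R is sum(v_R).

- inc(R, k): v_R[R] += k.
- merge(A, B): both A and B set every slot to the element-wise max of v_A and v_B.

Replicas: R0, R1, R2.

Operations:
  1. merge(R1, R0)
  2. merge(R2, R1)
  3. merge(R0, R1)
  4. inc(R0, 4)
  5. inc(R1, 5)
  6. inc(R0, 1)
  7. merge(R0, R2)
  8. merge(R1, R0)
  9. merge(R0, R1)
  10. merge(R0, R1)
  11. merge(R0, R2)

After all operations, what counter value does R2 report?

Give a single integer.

Answer: 10

Derivation:
Op 1: merge R1<->R0 -> R1=(0,0,0) R0=(0,0,0)
Op 2: merge R2<->R1 -> R2=(0,0,0) R1=(0,0,0)
Op 3: merge R0<->R1 -> R0=(0,0,0) R1=(0,0,0)
Op 4: inc R0 by 4 -> R0=(4,0,0) value=4
Op 5: inc R1 by 5 -> R1=(0,5,0) value=5
Op 6: inc R0 by 1 -> R0=(5,0,0) value=5
Op 7: merge R0<->R2 -> R0=(5,0,0) R2=(5,0,0)
Op 8: merge R1<->R0 -> R1=(5,5,0) R0=(5,5,0)
Op 9: merge R0<->R1 -> R0=(5,5,0) R1=(5,5,0)
Op 10: merge R0<->R1 -> R0=(5,5,0) R1=(5,5,0)
Op 11: merge R0<->R2 -> R0=(5,5,0) R2=(5,5,0)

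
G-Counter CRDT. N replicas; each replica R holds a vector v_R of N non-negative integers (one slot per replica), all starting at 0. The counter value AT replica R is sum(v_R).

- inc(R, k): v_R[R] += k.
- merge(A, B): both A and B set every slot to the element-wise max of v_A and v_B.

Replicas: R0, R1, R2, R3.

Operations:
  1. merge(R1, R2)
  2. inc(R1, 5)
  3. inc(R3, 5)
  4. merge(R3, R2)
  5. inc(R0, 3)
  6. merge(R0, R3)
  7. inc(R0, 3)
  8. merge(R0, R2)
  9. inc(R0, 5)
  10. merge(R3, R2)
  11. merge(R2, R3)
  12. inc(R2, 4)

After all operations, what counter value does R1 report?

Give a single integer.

Op 1: merge R1<->R2 -> R1=(0,0,0,0) R2=(0,0,0,0)
Op 2: inc R1 by 5 -> R1=(0,5,0,0) value=5
Op 3: inc R3 by 5 -> R3=(0,0,0,5) value=5
Op 4: merge R3<->R2 -> R3=(0,0,0,5) R2=(0,0,0,5)
Op 5: inc R0 by 3 -> R0=(3,0,0,0) value=3
Op 6: merge R0<->R3 -> R0=(3,0,0,5) R3=(3,0,0,5)
Op 7: inc R0 by 3 -> R0=(6,0,0,5) value=11
Op 8: merge R0<->R2 -> R0=(6,0,0,5) R2=(6,0,0,5)
Op 9: inc R0 by 5 -> R0=(11,0,0,5) value=16
Op 10: merge R3<->R2 -> R3=(6,0,0,5) R2=(6,0,0,5)
Op 11: merge R2<->R3 -> R2=(6,0,0,5) R3=(6,0,0,5)
Op 12: inc R2 by 4 -> R2=(6,0,4,5) value=15

Answer: 5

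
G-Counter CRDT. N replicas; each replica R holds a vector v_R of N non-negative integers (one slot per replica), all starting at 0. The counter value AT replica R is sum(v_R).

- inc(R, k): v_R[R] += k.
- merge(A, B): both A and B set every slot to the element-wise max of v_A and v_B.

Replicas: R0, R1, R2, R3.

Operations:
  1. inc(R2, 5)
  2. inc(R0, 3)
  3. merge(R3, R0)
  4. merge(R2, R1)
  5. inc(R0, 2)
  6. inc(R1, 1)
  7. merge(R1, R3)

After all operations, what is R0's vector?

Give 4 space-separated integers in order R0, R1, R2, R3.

Op 1: inc R2 by 5 -> R2=(0,0,5,0) value=5
Op 2: inc R0 by 3 -> R0=(3,0,0,0) value=3
Op 3: merge R3<->R0 -> R3=(3,0,0,0) R0=(3,0,0,0)
Op 4: merge R2<->R1 -> R2=(0,0,5,0) R1=(0,0,5,0)
Op 5: inc R0 by 2 -> R0=(5,0,0,0) value=5
Op 6: inc R1 by 1 -> R1=(0,1,5,0) value=6
Op 7: merge R1<->R3 -> R1=(3,1,5,0) R3=(3,1,5,0)

Answer: 5 0 0 0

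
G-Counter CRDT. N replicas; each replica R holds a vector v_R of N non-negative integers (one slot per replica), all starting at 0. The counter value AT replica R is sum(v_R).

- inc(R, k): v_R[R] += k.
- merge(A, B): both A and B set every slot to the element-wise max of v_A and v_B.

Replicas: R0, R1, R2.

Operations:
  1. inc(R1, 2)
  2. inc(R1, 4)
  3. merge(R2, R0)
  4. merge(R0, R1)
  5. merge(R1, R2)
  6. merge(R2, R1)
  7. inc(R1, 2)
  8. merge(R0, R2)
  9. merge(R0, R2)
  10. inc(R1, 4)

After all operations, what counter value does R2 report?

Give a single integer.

Answer: 6

Derivation:
Op 1: inc R1 by 2 -> R1=(0,2,0) value=2
Op 2: inc R1 by 4 -> R1=(0,6,0) value=6
Op 3: merge R2<->R0 -> R2=(0,0,0) R0=(0,0,0)
Op 4: merge R0<->R1 -> R0=(0,6,0) R1=(0,6,0)
Op 5: merge R1<->R2 -> R1=(0,6,0) R2=(0,6,0)
Op 6: merge R2<->R1 -> R2=(0,6,0) R1=(0,6,0)
Op 7: inc R1 by 2 -> R1=(0,8,0) value=8
Op 8: merge R0<->R2 -> R0=(0,6,0) R2=(0,6,0)
Op 9: merge R0<->R2 -> R0=(0,6,0) R2=(0,6,0)
Op 10: inc R1 by 4 -> R1=(0,12,0) value=12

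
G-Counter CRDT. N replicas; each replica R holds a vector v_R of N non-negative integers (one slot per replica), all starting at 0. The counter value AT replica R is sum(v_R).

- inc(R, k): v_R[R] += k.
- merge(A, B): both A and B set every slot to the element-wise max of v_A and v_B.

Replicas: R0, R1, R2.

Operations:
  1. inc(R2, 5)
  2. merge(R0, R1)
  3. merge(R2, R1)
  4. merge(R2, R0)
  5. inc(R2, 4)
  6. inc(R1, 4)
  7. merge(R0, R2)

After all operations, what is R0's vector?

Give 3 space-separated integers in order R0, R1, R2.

Answer: 0 0 9

Derivation:
Op 1: inc R2 by 5 -> R2=(0,0,5) value=5
Op 2: merge R0<->R1 -> R0=(0,0,0) R1=(0,0,0)
Op 3: merge R2<->R1 -> R2=(0,0,5) R1=(0,0,5)
Op 4: merge R2<->R0 -> R2=(0,0,5) R0=(0,0,5)
Op 5: inc R2 by 4 -> R2=(0,0,9) value=9
Op 6: inc R1 by 4 -> R1=(0,4,5) value=9
Op 7: merge R0<->R2 -> R0=(0,0,9) R2=(0,0,9)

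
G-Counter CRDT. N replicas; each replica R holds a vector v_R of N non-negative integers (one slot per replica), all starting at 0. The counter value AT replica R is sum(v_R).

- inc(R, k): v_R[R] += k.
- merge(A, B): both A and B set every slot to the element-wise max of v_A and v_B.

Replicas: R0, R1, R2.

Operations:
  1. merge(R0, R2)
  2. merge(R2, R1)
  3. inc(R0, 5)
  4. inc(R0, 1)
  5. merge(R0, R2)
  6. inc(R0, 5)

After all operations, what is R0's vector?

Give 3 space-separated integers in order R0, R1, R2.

Op 1: merge R0<->R2 -> R0=(0,0,0) R2=(0,0,0)
Op 2: merge R2<->R1 -> R2=(0,0,0) R1=(0,0,0)
Op 3: inc R0 by 5 -> R0=(5,0,0) value=5
Op 4: inc R0 by 1 -> R0=(6,0,0) value=6
Op 5: merge R0<->R2 -> R0=(6,0,0) R2=(6,0,0)
Op 6: inc R0 by 5 -> R0=(11,0,0) value=11

Answer: 11 0 0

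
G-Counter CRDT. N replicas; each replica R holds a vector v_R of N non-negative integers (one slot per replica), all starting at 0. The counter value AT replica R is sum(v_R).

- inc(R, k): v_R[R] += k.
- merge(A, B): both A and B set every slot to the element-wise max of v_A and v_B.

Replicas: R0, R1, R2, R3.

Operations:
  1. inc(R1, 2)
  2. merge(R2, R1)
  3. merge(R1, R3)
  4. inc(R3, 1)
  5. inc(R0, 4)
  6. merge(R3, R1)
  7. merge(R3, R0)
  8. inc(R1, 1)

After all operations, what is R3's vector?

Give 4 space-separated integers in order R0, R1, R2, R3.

Op 1: inc R1 by 2 -> R1=(0,2,0,0) value=2
Op 2: merge R2<->R1 -> R2=(0,2,0,0) R1=(0,2,0,0)
Op 3: merge R1<->R3 -> R1=(0,2,0,0) R3=(0,2,0,0)
Op 4: inc R3 by 1 -> R3=(0,2,0,1) value=3
Op 5: inc R0 by 4 -> R0=(4,0,0,0) value=4
Op 6: merge R3<->R1 -> R3=(0,2,0,1) R1=(0,2,0,1)
Op 7: merge R3<->R0 -> R3=(4,2,0,1) R0=(4,2,0,1)
Op 8: inc R1 by 1 -> R1=(0,3,0,1) value=4

Answer: 4 2 0 1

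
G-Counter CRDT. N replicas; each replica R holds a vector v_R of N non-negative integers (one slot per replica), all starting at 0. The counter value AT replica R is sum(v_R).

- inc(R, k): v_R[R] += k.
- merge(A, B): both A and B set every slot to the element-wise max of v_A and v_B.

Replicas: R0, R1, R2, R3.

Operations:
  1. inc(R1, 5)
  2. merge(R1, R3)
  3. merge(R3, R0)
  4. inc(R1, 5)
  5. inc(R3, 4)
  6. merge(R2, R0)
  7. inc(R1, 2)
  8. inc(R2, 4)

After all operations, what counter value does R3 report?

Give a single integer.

Op 1: inc R1 by 5 -> R1=(0,5,0,0) value=5
Op 2: merge R1<->R3 -> R1=(0,5,0,0) R3=(0,5,0,0)
Op 3: merge R3<->R0 -> R3=(0,5,0,0) R0=(0,5,0,0)
Op 4: inc R1 by 5 -> R1=(0,10,0,0) value=10
Op 5: inc R3 by 4 -> R3=(0,5,0,4) value=9
Op 6: merge R2<->R0 -> R2=(0,5,0,0) R0=(0,5,0,0)
Op 7: inc R1 by 2 -> R1=(0,12,0,0) value=12
Op 8: inc R2 by 4 -> R2=(0,5,4,0) value=9

Answer: 9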